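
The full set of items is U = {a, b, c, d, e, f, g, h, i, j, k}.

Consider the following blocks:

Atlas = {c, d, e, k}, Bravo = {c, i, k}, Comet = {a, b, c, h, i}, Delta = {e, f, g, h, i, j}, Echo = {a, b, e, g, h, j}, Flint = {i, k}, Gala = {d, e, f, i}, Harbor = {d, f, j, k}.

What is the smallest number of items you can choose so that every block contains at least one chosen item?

3

T = {b, d, i} meets every block (each contains at least one member of T), and |T| = 3.
No choice of 2 items meets every block, so 3 is the minimum.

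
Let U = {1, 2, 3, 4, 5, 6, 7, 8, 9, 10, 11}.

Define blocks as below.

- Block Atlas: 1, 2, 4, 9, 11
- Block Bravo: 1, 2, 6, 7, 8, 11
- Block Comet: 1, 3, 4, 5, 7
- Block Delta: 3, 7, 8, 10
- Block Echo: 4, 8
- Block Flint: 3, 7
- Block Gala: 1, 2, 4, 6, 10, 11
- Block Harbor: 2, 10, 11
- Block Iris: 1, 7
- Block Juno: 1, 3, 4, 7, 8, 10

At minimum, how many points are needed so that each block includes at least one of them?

H = {2, 7, 8} meets every block (each contains at least one member of H), and |H| = 3.
The blocks Echo, Harbor, Iris are pairwise disjoint, so any hitting set needs a separate point for each — at least 3. Hence 3 is optimal.

3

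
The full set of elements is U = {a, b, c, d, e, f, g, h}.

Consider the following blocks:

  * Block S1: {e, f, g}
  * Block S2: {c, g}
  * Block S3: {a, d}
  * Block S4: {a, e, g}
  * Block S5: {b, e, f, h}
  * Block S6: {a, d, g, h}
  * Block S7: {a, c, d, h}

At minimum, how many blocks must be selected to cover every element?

Take {S2, S3, S5}. Their union is {a, b, c, d, e, f, g, h}, which is all 8 elements.
Only S5 contains b, so S5 is forced; the remaining 4 elements need at least 2 more blocks (each remaining block adds at most 3) — so at least 3 blocks are needed, and 3 is optimal.

3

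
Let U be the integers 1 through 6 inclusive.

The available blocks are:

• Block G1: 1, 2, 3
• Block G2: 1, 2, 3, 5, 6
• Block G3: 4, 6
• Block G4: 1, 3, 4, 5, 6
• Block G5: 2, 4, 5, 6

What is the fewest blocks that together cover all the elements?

2

G1 and G5 cover everything between them: the union {1, 2, 3, 4, 5, 6} is all of U.
No single block has all 6 elements (the largest, G2, has 5), so 2 is optimal.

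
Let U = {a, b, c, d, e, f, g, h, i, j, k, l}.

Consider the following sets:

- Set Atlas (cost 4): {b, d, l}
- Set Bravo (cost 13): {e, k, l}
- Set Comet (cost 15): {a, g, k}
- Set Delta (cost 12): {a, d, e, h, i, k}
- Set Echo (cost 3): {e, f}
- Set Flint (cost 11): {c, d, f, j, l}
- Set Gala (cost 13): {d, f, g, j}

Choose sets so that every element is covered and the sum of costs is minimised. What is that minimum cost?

Atlas, Delta, Flint, Gala together cover every element (Atlas ∪ Delta ∪ Flint ∪ Gala = {a, b, c, d, e, f, g, h, i, j, k, l}); total cost 4 + 12 + 11 + 13 = 40.
The greedy pick Atlas, Echo, Delta, Flint, Gala costs 43; no covering selection beats 40.

40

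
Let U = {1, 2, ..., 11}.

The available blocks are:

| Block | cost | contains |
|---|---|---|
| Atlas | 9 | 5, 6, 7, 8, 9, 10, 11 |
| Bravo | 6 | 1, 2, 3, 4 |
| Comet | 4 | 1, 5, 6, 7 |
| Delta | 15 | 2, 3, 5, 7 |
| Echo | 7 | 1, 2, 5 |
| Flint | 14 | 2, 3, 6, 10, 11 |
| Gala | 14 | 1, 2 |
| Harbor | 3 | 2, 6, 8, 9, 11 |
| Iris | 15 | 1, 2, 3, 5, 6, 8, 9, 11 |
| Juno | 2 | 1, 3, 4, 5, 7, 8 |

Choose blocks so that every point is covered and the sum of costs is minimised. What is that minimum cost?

Atlas, Harbor, Juno together cover every point (Atlas ∪ Harbor ∪ Juno = {1, 2, 3, 4, 5, 6, 7, 8, 9, 10, 11}); total cost 9 + 3 + 2 = 14.
No covering selection has total cost below 14.

14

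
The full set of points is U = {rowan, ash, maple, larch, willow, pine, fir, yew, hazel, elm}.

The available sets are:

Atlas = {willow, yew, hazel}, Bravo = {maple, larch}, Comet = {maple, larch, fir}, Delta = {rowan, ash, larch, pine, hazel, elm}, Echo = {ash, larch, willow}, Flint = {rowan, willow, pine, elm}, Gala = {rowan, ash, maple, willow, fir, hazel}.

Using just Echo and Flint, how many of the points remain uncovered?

Union of Echo, Flint = {rowan, ash, larch, willow, pine, elm}.
Not covered: maple, fir, yew, hazel — 4 points.

4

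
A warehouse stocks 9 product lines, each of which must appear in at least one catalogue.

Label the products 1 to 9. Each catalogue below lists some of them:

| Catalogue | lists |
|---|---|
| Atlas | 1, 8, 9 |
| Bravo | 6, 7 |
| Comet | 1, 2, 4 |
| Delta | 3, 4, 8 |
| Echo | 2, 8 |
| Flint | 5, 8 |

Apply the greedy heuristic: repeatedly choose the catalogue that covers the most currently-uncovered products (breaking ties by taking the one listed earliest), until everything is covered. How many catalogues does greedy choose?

Greedy: pick Atlas (covers 3 new) → pick Bravo (covers 2 new) → pick Comet (covers 2 new) → pick Delta (covers 1 new) → pick Flint (covers 1 new). Total picks: 5.

5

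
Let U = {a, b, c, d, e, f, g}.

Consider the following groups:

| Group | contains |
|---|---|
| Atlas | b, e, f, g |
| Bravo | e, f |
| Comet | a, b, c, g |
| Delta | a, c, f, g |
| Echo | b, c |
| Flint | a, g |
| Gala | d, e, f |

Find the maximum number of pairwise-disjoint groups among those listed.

Bravo, Echo, Flint are pairwise disjoint (Bravo={e,f}; Echo={b,c}; Flint={a,g}).
Every remaining group overlaps one of these, and no 4 of the listed groups are pairwise disjoint, so 3 is the maximum.

3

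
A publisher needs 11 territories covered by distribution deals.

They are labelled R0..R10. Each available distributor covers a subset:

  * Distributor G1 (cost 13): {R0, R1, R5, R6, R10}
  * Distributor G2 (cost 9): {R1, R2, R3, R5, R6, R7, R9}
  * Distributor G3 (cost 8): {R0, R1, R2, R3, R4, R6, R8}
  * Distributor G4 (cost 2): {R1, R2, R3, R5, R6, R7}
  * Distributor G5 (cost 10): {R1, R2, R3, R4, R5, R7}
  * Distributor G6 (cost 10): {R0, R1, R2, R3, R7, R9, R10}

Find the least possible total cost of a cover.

20

G3, G4, G6 together cover every territory (G3 ∪ G4 ∪ G6 = {R0, R1, R2, R3, R4, R5, R6, R7, R8, R9, R10}); total cost 8 + 2 + 10 = 20.
No covering selection has total cost below 20.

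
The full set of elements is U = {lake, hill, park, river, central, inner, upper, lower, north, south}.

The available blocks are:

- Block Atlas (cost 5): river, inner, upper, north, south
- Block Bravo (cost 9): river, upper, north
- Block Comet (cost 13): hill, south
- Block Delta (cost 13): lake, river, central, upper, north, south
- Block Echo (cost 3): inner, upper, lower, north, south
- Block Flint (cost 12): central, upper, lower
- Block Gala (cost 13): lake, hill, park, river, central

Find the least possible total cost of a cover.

16

Echo, Gala together cover every element (Echo ∪ Gala = {lake, hill, park, river, central, inner, upper, lower, north, south}); total cost 3 + 13 = 16.
No covering selection has total cost below 16.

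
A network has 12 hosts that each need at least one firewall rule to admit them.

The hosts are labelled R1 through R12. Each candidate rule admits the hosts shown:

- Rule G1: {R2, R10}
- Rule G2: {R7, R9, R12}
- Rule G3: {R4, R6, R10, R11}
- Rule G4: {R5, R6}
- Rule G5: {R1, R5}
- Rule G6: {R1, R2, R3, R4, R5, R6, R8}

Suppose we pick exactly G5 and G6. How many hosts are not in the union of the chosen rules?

Union of G5, G6 = {R1, R2, R3, R4, R5, R6, R8}.
Not covered: R7, R9, R10, R11, R12 — 5 hosts.

5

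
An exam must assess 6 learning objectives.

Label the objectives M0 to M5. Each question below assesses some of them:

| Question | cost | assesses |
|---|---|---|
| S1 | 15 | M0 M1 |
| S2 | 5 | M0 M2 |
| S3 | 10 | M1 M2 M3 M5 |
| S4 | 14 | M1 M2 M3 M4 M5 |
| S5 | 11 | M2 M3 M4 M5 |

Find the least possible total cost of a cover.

19

S2, S4 together cover every objective (S2 ∪ S4 = {M0, M1, M2, M3, M4, M5}); total cost 5 + 14 = 19.
The greedy pick S2, S3, S5 costs 26; no covering selection beats 19.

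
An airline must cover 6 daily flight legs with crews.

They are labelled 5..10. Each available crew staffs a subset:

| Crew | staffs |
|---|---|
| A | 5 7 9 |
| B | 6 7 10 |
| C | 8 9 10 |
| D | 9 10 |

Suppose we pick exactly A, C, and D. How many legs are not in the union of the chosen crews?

1

Union of A, C, D = {5, 7, 8, 9, 10}.
Not covered: 6 — 1 leg.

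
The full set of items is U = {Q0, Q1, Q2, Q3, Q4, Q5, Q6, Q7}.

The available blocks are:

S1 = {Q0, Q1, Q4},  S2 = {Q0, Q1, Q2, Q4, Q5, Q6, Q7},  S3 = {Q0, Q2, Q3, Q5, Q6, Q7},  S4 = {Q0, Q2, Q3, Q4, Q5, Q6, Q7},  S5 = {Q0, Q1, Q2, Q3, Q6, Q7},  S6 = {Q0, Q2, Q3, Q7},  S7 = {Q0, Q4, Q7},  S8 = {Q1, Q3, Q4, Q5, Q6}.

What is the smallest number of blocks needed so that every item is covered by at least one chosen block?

Take {S3, S8}. Their union is {Q0, Q1, Q2, Q3, Q4, Q5, Q6, Q7}, which is all 8 items.
No single block has all 8 items (the largest, S2, has 7), so 2 is optimal.

2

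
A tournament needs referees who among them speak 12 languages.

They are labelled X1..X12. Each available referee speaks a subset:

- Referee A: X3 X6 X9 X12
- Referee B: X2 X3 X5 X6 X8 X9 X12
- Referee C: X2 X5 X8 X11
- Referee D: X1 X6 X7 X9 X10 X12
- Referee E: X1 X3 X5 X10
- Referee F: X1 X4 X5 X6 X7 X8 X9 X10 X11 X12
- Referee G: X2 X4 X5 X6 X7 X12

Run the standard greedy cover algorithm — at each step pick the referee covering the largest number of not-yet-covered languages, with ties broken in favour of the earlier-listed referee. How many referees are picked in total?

Greedy: pick F (covers 10 new) → pick B (covers 2 new). Total picks: 2.

2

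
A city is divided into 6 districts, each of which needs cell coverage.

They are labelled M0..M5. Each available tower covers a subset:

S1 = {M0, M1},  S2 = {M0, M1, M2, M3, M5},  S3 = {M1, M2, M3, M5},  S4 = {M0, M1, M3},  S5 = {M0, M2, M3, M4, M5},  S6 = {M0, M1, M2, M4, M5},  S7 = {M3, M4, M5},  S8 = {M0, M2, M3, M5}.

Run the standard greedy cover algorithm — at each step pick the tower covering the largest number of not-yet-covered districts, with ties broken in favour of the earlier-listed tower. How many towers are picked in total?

2

Greedy: pick S2 (covers 5 new) → pick S5 (covers 1 new). Total picks: 2.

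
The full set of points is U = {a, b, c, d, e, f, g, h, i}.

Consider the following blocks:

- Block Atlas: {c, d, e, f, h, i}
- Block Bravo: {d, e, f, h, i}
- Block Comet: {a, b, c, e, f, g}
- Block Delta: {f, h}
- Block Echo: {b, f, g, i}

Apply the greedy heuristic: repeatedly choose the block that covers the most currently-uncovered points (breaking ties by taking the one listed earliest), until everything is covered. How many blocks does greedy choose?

Greedy: pick Atlas (covers 6 new) → pick Comet (covers 3 new). Total picks: 2.

2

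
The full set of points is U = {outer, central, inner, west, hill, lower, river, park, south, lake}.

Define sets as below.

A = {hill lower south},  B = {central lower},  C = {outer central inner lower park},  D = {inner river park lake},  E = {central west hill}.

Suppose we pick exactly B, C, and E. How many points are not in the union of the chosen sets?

3

Union of B, C, E = {outer, central, inner, west, hill, lower, park}.
Not covered: river, south, lake — 3 points.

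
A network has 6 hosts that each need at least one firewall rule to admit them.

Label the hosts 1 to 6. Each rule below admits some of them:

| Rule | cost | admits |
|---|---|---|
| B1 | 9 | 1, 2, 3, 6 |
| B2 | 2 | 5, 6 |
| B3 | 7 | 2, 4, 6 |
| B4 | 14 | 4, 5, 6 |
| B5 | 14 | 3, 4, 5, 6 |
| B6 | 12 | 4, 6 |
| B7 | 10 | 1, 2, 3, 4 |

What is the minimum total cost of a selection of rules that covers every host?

12

B2, B7 together cover every host (B2 ∪ B7 = {1, 2, 3, 4, 5, 6}); total cost 2 + 10 = 12.
No covering selection has total cost below 12.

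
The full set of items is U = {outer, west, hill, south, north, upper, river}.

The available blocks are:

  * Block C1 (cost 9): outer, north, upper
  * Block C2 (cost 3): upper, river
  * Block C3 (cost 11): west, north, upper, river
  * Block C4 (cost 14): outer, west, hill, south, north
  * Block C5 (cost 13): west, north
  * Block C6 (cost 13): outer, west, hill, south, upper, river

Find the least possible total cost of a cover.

C2, C4 together cover every item (C2 ∪ C4 = {outer, west, hill, south, north, upper, river}); total cost 3 + 14 = 17.
No covering selection has total cost below 17.

17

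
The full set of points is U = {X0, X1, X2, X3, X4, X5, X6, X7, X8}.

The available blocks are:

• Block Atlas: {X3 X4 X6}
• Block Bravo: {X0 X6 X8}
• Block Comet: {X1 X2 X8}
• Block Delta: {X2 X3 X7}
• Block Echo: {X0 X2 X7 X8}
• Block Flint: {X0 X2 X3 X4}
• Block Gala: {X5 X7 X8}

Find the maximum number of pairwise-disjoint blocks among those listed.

Atlas, Echo are pairwise disjoint (Atlas={X3,X4,X6}; Echo={X0,X2,X7,X8}).
Every remaining block overlaps one of these, and no 3 of the listed blocks are pairwise disjoint, so 2 is the maximum.

2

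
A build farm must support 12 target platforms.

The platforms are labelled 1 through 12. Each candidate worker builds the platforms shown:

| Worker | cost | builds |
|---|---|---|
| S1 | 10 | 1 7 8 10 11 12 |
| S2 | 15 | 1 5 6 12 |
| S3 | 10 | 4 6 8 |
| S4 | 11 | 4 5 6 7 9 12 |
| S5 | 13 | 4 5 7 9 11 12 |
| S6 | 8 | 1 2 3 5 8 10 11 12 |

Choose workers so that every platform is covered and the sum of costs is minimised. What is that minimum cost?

S4, S6 together cover every platform (S4 ∪ S6 = {1, 2, 3, 4, 5, 6, 7, 8, 9, 10, 11, 12}); total cost 11 + 8 = 19.
No covering selection has total cost below 19.

19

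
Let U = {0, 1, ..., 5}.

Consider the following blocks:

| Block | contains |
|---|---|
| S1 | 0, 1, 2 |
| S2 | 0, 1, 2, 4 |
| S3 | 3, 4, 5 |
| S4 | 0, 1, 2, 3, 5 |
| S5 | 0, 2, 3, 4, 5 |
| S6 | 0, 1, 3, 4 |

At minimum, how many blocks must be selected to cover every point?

2

S4 and S5 cover everything between them: the union {0, 1, 2, 3, 4, 5} is all of U.
No single block has all 6 points (the largest, S4, has 5), so 2 is optimal.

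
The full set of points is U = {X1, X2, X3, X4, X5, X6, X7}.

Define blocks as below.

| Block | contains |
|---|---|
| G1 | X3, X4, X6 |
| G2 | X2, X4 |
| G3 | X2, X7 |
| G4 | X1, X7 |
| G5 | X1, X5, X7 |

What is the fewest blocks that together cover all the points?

G1, G2, and G5 cover everything between them: the union {X1, X2, X3, X4, X5, X6, X7} is all of U.
Each block has at most 3 points, and 2·3 = 6 < 7 — so at least 3 blocks are needed, and 3 is optimal.

3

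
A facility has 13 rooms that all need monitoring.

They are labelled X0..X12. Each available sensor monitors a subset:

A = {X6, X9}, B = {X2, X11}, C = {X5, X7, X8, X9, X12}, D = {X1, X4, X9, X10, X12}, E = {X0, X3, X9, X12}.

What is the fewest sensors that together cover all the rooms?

Take {A, B, C, D, E}. Their union is {X0, X1, X2, X3, X4, X5, X6, X7, X8, X9, X10, X11, X12}, which is all 13 rooms.
No 4 of the 5 sensors cover everything (all 5 combinations miss at least one room), so 5 is optimal.

5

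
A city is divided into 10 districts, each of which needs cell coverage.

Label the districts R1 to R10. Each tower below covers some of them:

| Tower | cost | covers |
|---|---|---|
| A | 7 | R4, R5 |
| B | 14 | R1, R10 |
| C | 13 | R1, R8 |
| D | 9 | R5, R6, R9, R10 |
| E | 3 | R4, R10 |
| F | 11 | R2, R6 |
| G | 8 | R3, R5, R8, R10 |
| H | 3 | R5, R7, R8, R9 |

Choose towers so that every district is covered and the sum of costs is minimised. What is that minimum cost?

38

C, E, F, G, H together cover every district (C ∪ E ∪ F ∪ G ∪ H = {R1, R2, R3, R4, R5, R6, R7, R8, R9, R10}); total cost 13 + 3 + 11 + 8 + 3 = 38.
No covering selection has total cost below 38.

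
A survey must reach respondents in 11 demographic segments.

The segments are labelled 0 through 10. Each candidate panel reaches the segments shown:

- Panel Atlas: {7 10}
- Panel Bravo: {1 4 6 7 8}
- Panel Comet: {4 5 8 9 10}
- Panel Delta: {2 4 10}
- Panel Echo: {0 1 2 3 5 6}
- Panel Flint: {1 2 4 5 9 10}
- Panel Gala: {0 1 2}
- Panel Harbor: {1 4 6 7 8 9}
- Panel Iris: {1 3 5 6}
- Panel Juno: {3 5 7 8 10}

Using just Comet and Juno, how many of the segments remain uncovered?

Union of Comet, Juno = {3, 4, 5, 7, 8, 9, 10}.
Not covered: 0, 1, 2, 6 — 4 segments.

4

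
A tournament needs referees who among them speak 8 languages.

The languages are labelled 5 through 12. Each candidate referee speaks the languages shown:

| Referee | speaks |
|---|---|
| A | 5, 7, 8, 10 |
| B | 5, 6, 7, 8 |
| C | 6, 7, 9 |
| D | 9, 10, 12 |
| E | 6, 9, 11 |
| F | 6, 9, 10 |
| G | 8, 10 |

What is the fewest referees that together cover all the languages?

A and D and E together: A ∪ D ∪ E = {5, 6, 7, 8, 9, 10, 11, 12} — every language is covered.
Only E contains 11, so E is forced; the remaining 5 languages need at least 2 more referees (each remaining referee adds at most 4) — so at least 3 referees are needed, and 3 is optimal.

3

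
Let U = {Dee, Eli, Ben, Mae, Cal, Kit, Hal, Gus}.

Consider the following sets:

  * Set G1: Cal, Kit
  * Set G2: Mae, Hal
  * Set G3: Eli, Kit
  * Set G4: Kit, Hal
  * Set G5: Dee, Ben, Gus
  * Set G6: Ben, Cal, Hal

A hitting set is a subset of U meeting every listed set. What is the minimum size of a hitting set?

The 3 elements {Ben, Kit, Hal} hit every set.
The sets G2, G3, G5 are pairwise disjoint, so any hitting set needs a separate element for each — at least 3. Hence 3 is optimal.

3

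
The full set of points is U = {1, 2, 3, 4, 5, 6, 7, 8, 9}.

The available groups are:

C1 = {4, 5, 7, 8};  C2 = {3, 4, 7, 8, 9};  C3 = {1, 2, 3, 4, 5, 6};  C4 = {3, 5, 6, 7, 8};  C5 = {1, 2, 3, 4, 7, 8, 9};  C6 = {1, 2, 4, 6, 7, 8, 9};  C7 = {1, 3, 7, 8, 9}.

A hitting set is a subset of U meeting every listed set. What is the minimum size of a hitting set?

H = {6, 8} meets every group (each contains at least one member of H), and |H| = 2.
No single point lies in every group, so at least 2 are needed and 2 is optimal.

2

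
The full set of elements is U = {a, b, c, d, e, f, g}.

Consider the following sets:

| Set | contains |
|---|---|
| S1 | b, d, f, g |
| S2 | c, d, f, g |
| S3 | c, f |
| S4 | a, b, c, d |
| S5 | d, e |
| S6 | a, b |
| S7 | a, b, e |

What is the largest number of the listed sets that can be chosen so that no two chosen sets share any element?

S3, S5, S6 are pairwise disjoint (S3={c,f}; S5={d,e}; S6={a,b}).
Every remaining set overlaps one of these, and no 4 of the listed sets are pairwise disjoint, so 3 is the maximum.

3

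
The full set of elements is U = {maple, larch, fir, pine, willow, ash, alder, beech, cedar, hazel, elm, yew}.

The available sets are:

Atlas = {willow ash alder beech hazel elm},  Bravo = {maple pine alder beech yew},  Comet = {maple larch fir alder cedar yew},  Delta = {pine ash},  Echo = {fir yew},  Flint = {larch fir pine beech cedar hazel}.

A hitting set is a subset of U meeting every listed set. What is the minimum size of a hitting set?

Take H = {fir, pine, hazel}. Each listed set contains at least one of these, so H is a hitting set of size 3.
No choice of 2 elements meets every set, so 3 is the minimum.

3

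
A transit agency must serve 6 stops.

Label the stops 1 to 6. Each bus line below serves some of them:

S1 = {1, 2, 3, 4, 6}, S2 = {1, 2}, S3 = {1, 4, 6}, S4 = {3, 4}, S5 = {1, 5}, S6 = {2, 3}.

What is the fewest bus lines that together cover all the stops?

2

Take {S1, S5}. Their union is {1, 2, 3, 4, 5, 6}, which is all 6 stops.
No single bus line has all 6 stops (the largest, S1, has 5), so 2 is optimal.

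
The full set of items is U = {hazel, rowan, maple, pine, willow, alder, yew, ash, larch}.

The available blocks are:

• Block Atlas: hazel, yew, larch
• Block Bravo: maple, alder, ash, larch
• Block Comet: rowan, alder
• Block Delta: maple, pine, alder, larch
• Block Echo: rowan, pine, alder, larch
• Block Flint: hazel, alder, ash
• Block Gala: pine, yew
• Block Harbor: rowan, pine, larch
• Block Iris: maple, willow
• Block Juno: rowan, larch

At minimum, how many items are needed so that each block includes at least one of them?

4

Take H = {maple, pine, alder, larch}. Each listed block contains at least one of these, so H is a hitting set of size 4.
The blocks Flint, Gala, Iris, Juno are pairwise disjoint, so any hitting set needs a separate item for each — at least 4. Hence 4 is optimal.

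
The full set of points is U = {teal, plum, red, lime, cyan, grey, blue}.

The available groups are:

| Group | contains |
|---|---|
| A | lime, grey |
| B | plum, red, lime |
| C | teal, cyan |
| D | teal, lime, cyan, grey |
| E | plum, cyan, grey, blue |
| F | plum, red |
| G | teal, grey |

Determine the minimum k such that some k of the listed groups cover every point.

Take {D, E, F}. Their union is {teal, plum, red, lime, cyan, grey, blue}, which is all 7 points.
Only E contains blue, so E is forced; the remaining 3 points need at least 2 more groups (each remaining group adds at most 2) — so at least 3 groups are needed, and 3 is optimal.

3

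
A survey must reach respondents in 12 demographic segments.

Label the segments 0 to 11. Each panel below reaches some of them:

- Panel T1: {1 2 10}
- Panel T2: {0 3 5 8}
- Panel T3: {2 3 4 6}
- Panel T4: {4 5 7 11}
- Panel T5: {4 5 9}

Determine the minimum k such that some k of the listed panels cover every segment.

5

Take {T1, T2, T3, T4, T5}. Their union is {0, 1, 2, 3, 4, 5, 6, 7, 8, 9, 10, 11}, which is all 12 segments.
No 4 of the 5 panels cover everything (all 5 combinations miss at least one segment), so 5 is optimal.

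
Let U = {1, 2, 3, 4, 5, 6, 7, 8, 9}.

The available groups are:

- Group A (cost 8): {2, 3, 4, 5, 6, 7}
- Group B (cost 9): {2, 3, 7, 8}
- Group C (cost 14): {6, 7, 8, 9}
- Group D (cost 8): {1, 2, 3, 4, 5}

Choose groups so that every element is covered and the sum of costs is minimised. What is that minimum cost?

C, D together cover every element (C ∪ D = {1, 2, 3, 4, 5, 6, 7, 8, 9}); total cost 14 + 8 = 22.
The greedy pick A, C, D costs 30; no covering selection beats 22.

22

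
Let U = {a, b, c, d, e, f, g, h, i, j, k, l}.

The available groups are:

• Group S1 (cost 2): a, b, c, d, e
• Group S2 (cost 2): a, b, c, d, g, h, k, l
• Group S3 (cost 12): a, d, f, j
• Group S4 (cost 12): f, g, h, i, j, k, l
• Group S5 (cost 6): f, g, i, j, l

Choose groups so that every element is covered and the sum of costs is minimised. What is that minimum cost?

10

S1, S2, S5 together cover every element (S1 ∪ S2 ∪ S5 = {a, b, c, d, e, f, g, h, i, j, k, l}); total cost 2 + 2 + 6 = 10.
No covering selection has total cost below 10.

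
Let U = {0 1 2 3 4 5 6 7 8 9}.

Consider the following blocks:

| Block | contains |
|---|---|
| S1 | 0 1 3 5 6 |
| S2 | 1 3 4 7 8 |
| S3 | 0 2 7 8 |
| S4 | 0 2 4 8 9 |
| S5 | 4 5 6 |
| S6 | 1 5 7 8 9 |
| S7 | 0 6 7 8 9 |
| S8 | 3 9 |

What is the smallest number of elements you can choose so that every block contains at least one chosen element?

The 3 elements {3, 4, 8} hit every block.
The blocks S3, S5, S8 are pairwise disjoint, so any hitting set needs a separate element for each — at least 3. Hence 3 is optimal.

3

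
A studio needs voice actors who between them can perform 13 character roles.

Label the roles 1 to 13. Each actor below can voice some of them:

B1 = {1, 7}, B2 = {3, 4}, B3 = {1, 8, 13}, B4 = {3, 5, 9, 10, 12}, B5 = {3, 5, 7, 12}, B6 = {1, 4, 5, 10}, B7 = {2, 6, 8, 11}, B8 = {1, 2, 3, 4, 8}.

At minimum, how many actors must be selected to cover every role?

B1 and B3 and B4 and B7 and B8 together: B1 ∪ B3 ∪ B4 ∪ B7 ∪ B8 = {1, 2, 3, 4, 5, 6, 7, 8, 9, 10, 11, 12, 13} — every role is covered.
No 4 of the 8 actors cover everything (all 70 combinations miss at least one role), so 5 is optimal.

5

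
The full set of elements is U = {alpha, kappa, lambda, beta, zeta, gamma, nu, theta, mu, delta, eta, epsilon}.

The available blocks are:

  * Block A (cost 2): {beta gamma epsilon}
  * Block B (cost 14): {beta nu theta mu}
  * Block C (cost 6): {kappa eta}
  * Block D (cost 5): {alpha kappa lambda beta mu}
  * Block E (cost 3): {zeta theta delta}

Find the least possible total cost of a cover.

30

A, B, C, D, E together cover every element (A ∪ B ∪ C ∪ D ∪ E = {alpha, kappa, lambda, beta, zeta, gamma, nu, theta, mu, delta, eta, epsilon}); total cost 2 + 14 + 6 + 5 + 3 = 30.
No covering selection has total cost below 30.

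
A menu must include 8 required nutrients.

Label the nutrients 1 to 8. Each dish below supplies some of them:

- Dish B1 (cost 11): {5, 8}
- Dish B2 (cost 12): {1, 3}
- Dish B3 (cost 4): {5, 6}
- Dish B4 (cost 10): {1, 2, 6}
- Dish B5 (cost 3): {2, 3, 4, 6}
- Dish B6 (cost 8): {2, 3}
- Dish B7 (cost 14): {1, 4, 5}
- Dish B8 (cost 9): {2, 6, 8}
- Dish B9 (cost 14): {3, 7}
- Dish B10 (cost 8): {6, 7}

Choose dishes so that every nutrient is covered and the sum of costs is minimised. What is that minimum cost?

32

B1, B4, B5, B10 together cover every nutrient (B1 ∪ B4 ∪ B5 ∪ B10 = {1, 2, 3, 4, 5, 6, 7, 8}); total cost 11 + 10 + 3 + 8 = 32.
The greedy pick B5, B3, B10, B8, B4 costs 34; no covering selection beats 32.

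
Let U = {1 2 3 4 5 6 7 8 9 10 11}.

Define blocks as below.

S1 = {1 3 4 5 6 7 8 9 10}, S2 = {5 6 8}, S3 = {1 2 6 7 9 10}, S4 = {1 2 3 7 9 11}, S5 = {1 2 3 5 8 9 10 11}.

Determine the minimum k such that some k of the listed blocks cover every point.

2

S1 and S5 cover everything between them: the union {1, 2, 3, 4, 5, 6, 7, 8, 9, 10, 11} is all of U.
No single block has all 11 points (the largest, S1, has 9), so 2 is optimal.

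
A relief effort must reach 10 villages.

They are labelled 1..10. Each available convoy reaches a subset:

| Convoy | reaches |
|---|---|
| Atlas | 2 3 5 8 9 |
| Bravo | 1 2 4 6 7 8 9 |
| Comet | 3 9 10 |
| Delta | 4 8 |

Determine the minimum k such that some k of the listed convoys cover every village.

Atlas and Bravo and Comet together: Atlas ∪ Bravo ∪ Comet = {1, 2, 3, 4, 5, 6, 7, 8, 9, 10} — every village is covered.
Only Bravo contains 1, so Bravo is forced; the remaining 3 villages need at least 2 more convoys (each remaining convoy adds at most 2) — so at least 3 convoys are needed, and 3 is optimal.

3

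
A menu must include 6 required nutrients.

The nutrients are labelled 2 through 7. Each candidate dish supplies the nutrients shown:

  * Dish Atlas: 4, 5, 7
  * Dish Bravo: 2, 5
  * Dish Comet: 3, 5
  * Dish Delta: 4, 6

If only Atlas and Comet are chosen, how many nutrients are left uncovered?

Union of Atlas, Comet = {3, 4, 5, 7}.
Not covered: 2, 6 — 2 nutrients.

2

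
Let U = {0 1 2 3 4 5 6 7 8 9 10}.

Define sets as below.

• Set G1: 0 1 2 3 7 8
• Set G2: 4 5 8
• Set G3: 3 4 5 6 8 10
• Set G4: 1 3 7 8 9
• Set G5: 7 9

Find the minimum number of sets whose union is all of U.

Take {G1, G3, G5}. Their union is {0, 1, 2, 3, 4, 5, 6, 7, 8, 9, 10}, which is all 11 elements.
Only G1 contains 0, so G1 is forced; the remaining 5 elements need at least 2 more sets (each remaining set adds at most 4) — so at least 3 sets are needed, and 3 is optimal.

3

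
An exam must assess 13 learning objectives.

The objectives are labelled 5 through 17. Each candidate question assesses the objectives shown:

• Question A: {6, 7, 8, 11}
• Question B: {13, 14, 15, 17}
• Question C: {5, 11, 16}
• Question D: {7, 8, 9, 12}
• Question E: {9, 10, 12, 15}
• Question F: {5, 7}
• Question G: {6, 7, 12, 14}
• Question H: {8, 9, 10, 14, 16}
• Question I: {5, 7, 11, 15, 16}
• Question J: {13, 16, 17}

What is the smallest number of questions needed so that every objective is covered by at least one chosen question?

4

Take {G, H, I, J}. Their union is {5, 6, 7, 8, 9, 10, 11, 12, 13, 14, 15, 16, 17}, which is all 13 objectives.
No 3 of the 10 questions cover everything (all 120 combinations miss at least one objective), so 4 is optimal.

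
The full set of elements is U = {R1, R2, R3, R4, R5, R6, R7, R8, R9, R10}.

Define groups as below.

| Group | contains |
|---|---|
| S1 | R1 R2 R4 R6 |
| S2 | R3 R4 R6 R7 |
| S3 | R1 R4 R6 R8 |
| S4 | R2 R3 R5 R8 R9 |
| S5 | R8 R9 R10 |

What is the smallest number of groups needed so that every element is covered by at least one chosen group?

Take {S1, S2, S4, S5}. Their union is {R1, R2, R3, R4, R5, R6, R7, R8, R9, R10}, which is all 10 elements.
No 3 of the 5 groups cover everything (all 10 combinations miss at least one element), so 4 is optimal.

4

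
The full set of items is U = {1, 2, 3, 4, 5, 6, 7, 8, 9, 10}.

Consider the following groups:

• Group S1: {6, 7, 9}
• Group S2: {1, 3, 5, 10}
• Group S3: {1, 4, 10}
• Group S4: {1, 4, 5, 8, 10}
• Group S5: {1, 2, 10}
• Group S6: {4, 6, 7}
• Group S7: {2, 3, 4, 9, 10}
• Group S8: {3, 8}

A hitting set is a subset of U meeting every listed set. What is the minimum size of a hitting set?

3

The 3 items {1, 3, 6} hit every group.
The groups S5, S6, S8 are pairwise disjoint, so any hitting set needs a separate item for each — at least 3. Hence 3 is optimal.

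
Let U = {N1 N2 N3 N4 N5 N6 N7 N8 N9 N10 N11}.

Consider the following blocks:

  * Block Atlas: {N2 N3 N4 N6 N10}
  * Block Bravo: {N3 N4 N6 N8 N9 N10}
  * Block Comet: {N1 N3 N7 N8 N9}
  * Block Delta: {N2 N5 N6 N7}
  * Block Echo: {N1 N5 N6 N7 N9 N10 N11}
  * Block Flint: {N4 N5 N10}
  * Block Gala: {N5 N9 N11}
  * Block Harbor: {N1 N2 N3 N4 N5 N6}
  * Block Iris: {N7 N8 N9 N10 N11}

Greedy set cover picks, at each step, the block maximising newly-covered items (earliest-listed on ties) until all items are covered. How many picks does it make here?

Greedy: pick Echo (covers 7 new) → pick Atlas (covers 3 new) → pick Bravo (covers 1 new). Total picks: 3.
(The true minimum cover uses only 2 blocks, so greedy is not optimal here.)

3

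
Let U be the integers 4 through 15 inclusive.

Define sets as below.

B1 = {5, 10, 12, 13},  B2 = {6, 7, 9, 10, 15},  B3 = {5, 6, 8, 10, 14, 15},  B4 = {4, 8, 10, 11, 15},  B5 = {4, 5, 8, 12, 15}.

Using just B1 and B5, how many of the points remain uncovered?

Union of B1, B5 = {4, 5, 8, 10, 12, 13, 15}.
Not covered: 6, 7, 9, 11, 14 — 5 points.

5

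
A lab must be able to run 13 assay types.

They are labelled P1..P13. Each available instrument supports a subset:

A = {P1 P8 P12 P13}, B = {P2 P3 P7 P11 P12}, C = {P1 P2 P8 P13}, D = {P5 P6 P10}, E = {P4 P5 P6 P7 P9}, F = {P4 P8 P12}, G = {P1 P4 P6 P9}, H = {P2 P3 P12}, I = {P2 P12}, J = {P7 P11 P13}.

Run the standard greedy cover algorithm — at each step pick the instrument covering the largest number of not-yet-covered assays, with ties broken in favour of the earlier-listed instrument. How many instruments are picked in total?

Greedy: pick B (covers 5 new) → pick E (covers 4 new) → pick A (covers 3 new) → pick D (covers 1 new). Total picks: 4.

4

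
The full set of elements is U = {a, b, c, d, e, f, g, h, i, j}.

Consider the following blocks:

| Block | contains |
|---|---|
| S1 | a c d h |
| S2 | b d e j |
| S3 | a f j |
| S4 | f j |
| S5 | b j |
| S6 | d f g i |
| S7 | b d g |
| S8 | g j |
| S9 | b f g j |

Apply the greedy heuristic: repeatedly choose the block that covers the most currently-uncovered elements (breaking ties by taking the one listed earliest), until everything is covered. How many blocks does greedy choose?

Greedy: pick S1 (covers 4 new) → pick S9 (covers 4 new) → pick S2 (covers 1 new) → pick S6 (covers 1 new). Total picks: 4.
(The true minimum cover uses only 3 blocks, so greedy is not optimal here.)

4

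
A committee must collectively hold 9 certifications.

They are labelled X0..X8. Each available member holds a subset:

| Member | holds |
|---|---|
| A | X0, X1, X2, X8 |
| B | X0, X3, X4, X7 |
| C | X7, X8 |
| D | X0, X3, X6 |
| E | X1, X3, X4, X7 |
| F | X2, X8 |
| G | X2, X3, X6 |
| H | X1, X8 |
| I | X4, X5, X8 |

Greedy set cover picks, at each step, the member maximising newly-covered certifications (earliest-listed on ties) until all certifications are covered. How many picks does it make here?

Greedy: pick A (covers 4 new) → pick B (covers 3 new) → pick D (covers 1 new) → pick I (covers 1 new). Total picks: 4.

4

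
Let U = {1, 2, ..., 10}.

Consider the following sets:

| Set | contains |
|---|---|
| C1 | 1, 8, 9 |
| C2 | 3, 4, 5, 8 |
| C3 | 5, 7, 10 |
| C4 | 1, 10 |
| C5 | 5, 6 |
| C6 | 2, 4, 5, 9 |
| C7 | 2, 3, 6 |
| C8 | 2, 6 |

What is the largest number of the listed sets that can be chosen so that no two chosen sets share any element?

C2, C4, C8 are pairwise disjoint (C2={3,4,5,8}; C4={1,10}; C8={2,6}).
Every remaining set overlaps one of these, and no 4 of the listed sets are pairwise disjoint, so 3 is the maximum.

3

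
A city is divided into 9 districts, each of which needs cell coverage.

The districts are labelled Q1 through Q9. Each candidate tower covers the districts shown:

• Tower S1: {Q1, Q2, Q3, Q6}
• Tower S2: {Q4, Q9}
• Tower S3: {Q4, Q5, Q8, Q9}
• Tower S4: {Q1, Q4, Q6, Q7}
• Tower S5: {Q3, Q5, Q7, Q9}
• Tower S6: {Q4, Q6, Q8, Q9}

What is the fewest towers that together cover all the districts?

S1 and S5 and S6 together: S1 ∪ S5 ∪ S6 = {Q1, Q2, Q3, Q4, Q5, Q6, Q7, Q8, Q9} — every district is covered.
Each tower has at most 4 districts, and 2·4 = 8 < 9 — so at least 3 towers are needed, and 3 is optimal.

3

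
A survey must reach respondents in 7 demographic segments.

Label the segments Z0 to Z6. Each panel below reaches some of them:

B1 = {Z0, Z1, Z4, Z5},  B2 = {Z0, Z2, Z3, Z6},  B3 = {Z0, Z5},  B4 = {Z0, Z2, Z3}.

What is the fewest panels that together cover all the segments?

2

Take {B1, B2}. Their union is {Z0, Z1, Z2, Z3, Z4, Z5, Z6}, which is all 7 segments.
No single panel has all 7 segments (the largest, B1, has 4), so 2 is optimal.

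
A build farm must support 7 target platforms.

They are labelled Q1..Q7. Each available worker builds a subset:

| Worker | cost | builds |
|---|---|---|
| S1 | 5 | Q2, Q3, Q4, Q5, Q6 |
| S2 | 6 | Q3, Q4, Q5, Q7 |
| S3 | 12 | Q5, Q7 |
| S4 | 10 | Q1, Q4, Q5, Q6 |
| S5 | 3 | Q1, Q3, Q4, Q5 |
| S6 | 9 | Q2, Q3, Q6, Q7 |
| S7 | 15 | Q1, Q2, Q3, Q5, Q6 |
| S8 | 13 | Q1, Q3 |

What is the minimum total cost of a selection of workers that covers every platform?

12

S5, S6 together cover every platform (S5 ∪ S6 = {Q1, Q2, Q3, Q4, Q5, Q6, Q7}); total cost 3 + 9 = 12.
The greedy pick S5, S1, S2 costs 14; no covering selection beats 12.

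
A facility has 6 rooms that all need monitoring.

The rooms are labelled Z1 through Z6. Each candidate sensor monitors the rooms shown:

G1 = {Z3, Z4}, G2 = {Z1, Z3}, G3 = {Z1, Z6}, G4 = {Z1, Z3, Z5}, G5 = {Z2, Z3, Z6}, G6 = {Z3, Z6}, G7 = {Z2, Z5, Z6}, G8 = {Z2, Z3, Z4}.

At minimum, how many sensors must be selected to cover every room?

3

Take {G4, G5, G8}. Their union is {Z1, Z2, Z3, Z4, Z5, Z6}, which is all 6 rooms.
No 2 of the 8 sensors cover everything (all 28 combinations miss at least one room), so 3 is optimal.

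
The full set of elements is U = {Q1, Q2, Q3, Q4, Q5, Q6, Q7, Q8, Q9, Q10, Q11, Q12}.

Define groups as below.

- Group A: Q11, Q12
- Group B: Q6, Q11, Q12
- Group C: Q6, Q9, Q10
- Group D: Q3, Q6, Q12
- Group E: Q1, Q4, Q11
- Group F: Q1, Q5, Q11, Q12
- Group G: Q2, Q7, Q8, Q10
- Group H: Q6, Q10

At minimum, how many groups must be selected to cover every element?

5

C, D, E, F, and G cover everything between them: the union {Q1, Q2, Q3, Q4, Q5, Q6, Q7, Q8, Q9, Q10, Q11, Q12} is all of U.
No 4 of the 8 groups cover everything (all 70 combinations miss at least one element), so 5 is optimal.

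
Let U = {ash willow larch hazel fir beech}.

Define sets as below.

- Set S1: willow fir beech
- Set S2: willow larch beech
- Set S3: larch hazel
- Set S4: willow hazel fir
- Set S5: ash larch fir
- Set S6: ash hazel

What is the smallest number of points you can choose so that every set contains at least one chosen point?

Take H = {willow, larch, hazel}. Each listed set contains at least one of these, so H is a hitting set of size 3.
No choice of 2 points meets every set, so 3 is the minimum.

3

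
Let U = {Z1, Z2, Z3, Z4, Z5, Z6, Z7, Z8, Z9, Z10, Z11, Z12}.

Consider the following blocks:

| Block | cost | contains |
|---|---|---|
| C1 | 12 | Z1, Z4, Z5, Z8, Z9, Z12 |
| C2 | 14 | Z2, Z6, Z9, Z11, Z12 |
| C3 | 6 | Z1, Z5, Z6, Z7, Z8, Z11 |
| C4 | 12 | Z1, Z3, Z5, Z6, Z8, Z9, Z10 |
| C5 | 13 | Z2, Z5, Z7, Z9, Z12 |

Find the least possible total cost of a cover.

C1, C3, C4, C5 together cover every item (C1 ∪ C3 ∪ C4 ∪ C5 = {Z1, Z2, Z3, Z4, Z5, Z6, Z7, Z8, Z9, Z10, Z11, Z12}); total cost 12 + 6 + 12 + 13 = 43.
No covering selection has total cost below 43.

43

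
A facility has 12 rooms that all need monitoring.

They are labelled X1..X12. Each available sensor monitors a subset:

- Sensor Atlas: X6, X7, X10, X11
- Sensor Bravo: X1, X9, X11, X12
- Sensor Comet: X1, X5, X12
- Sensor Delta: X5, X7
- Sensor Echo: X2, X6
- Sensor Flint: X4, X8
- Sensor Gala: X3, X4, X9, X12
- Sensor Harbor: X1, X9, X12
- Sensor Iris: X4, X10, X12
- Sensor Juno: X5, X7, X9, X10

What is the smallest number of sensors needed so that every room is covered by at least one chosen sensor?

Bravo and Echo and Flint and Gala and Juno together: Bravo ∪ Echo ∪ Flint ∪ Gala ∪ Juno = {X1, X2, X3, X4, X5, X6, X7, X8, X9, X10, X11, X12} — every room is covered.
No 4 of the 10 sensors cover everything (all 210 combinations miss at least one room), so 5 is optimal.

5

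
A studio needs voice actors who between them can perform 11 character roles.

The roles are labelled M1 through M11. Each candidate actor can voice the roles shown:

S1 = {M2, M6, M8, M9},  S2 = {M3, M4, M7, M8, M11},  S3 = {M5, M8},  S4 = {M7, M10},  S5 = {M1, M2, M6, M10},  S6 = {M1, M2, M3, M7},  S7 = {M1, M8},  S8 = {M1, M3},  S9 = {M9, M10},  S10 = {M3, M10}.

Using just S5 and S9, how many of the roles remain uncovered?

6

Union of S5, S9 = {M1, M2, M6, M9, M10}.
Not covered: M3, M4, M5, M7, M8, M11 — 6 roles.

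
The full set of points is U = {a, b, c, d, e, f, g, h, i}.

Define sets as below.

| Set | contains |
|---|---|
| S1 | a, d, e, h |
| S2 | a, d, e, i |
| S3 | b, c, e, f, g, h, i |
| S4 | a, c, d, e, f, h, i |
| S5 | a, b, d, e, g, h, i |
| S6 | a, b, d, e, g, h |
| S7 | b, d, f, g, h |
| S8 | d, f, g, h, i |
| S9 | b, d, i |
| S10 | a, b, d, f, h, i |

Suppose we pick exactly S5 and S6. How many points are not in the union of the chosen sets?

2

Union of S5, S6 = {a, b, d, e, g, h, i}.
Not covered: c, f — 2 points.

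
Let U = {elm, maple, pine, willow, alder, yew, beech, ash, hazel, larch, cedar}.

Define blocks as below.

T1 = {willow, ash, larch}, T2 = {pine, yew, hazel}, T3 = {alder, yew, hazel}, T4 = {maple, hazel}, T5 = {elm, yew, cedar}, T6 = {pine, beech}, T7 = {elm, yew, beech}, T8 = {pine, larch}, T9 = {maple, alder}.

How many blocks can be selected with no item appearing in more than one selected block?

4

T1, T5, T6, T9 are pairwise disjoint (T1={willow,ash,larch}; T5={elm,yew,cedar}; T6={pine,beech}; T9={maple,alder}).
Every remaining block overlaps one of these, and no 5 of the listed blocks are pairwise disjoint, so 4 is the maximum.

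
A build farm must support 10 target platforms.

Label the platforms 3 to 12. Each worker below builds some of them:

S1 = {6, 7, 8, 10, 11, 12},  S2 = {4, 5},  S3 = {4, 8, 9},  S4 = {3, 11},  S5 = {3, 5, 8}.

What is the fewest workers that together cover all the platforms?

S1 and S3 and S5 together: S1 ∪ S3 ∪ S5 = {3, 4, 5, 6, 7, 8, 9, 10, 11, 12} — every platform is covered.
Only S1 contains 6, so S1 is forced; the remaining 4 platforms need at least 2 more workers (each remaining worker adds at most 2) — so at least 3 workers are needed, and 3 is optimal.

3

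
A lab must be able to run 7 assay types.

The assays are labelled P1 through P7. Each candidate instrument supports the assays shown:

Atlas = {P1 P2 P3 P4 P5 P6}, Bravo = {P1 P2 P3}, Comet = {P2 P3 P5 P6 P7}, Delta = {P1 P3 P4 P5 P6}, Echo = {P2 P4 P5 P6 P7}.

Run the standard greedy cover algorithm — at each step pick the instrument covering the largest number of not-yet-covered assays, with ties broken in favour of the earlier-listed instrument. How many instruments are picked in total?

Greedy: pick Atlas (covers 6 new) → pick Comet (covers 1 new). Total picks: 2.

2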